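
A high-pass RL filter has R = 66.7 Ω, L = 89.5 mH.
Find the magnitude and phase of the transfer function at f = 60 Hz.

Step 1 — Angular frequency: ω = 2π·60 = 377 rad/s.
Step 2 — Transfer function: H(jω) = jωL/(R + jωL).
Step 3 — Numerator jωL = j·33.74; denominator R + jωL = 66.7 + j33.74.
Step 4 — H = 0.2038 + j0.4028.
Step 5 — Magnitude: |H| = 0.4514 (-6.9 dB); phase: φ = 63.2°.

|H| = 0.4514 (-6.9 dB), φ = 63.2°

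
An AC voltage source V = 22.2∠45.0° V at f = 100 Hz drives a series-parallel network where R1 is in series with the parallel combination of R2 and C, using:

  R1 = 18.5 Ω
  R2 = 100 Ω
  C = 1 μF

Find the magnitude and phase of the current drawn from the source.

Step 1 — Angular frequency: ω = 2π·f = 2π·100 = 628.3 rad/s.
Step 2 — Component impedances:
  R1: Z = R = 18.5 Ω
  R2: Z = R = 100 Ω
  C: Z = 1/(jωC) = -j/(ω·C) = 0 - j1592 Ω
Step 3 — Parallel branch: R2 || C = 1/(1/R2 + 1/C) = 99.61 - j6.258 Ω.
Step 4 — Series with R1: Z_total = R1 + (R2 || C) = 118.1 - j6.258 Ω = 118.3∠-3.0° Ω.
Step 5 — Source phasor: V = 22.2∠45.0° V = 15.7 + j15.7 V.
Step 6 — Ohm's law: I = V / Z_total = (15.7 + j15.7) / (118.1 - j6.258) = 0.1255 + j0.1396 A.
Step 7 — Convert to polar: |I| = 0.1877 A, ∠I = 48.0°.

I = 0.1877∠48.0° A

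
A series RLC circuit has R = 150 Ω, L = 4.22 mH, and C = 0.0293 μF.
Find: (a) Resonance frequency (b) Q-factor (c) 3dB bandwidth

Step 1 — Resonance condition Im(Z)=0 gives ω₀ = 1/√(LC).
Step 2 — ω₀ = 1/√(0.00422·2.93e-08) = 8.993e+04 rad/s.
Step 3 — f₀ = ω₀/(2π) = 1.431e+04 Hz.
Step 4 — Series Q: Q = ω₀L/R = 8.993e+04·0.00422/150 = 2.53.
Step 5 — 3dB bandwidth: Δω = ω₀/Q = 3.555e+04 rad/s; BW = Δω/(2π) = 5657 Hz.

(a) f₀ = 1.431e+04 Hz  (b) Q = 2.53  (c) BW = 5657 Hz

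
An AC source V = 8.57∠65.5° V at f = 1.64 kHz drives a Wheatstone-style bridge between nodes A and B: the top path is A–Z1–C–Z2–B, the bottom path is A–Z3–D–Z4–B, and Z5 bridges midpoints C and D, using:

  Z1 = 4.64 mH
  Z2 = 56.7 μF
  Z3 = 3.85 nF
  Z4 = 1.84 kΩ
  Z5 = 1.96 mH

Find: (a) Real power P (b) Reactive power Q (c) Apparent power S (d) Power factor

Step 1 — Angular frequency: ω = 2π·f = 2π·1640 = 1.03e+04 rad/s.
Step 2 — Component impedances:
  Z1: Z = jωL = j·1.03e+04·0.00464 = 0 + j47.81 Ω
  Z2: Z = 1/(jωC) = -j/(ω·C) = 0 - j1.712 Ω
  Z3: Z = 1/(jωC) = -j/(ω·C) = 0 - j2.521e+04 Ω
  Z4: Z = R = 1840 Ω
  Z5: Z = jωL = j·1.03e+04·0.00196 = 0 + j20.2 Ω
Step 3 — Bridge requires nodal analysis (the Z5 bridge couples midpoints C and D, so the two paths cannot be reduced to a simple series/parallel combination). Setting node B to ground and injecting 1 A at node A, the 3-node admittance system at A, C, D solves to V_A = Z_AB = 0.001664 + j46.19 Ω = 46.19∠90.0° Ω.
Step 4 — Source phasor: V = 8.57∠65.5° V = 3.554 + j7.798 V.
Step 5 — Current: I = V / Z = 0.1688 - j0.07693 A = 0.1855∠-24.5° A.
Step 6 — Complex power: S = V·I* = 5.728e-05 + j1.59 VA.
Step 7 — Real power: P = Re(S) = 5.728e-05 W.
Step 8 — Reactive power: Q = Im(S) = 1.59 VAR.
Step 9 — Apparent power: |S| = 1.59 VA.
Step 10 — Power factor: PF = P/|S| = 3.603e-05 (lagging).

(a) P = 5.728e-05 W  (b) Q = 1.59 VAR  (c) S = 1.59 VA  (d) PF = 3.603e-05 (lagging)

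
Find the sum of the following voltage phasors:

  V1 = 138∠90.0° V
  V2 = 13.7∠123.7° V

Step 1 — Convert each phasor to rectangular form:
  V1 = 138·(cos(90.0°) + j·sin(90.0°)) = 0 + j138 V
  V2 = 13.7·(cos(123.7°) + j·sin(123.7°)) = -7.601 + j11.4 V
Step 2 — Sum components: V_total = -7.601 + j149.4 V.
Step 3 — Convert to polar: |V_total| = 149.6 V, ∠V_total = 92.9°.

V_total = 149.6∠92.9° V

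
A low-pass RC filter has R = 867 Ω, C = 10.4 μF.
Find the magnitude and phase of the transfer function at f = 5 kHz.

Step 1 — Angular frequency: ω = 2π·5000 = 3.142e+04 rad/s.
Step 2 — Transfer function: H(jω) = 1/(1 + jωRC).
Step 3 — Denominator: 1 + jωRC = 1 + j·3.142e+04·867·1.04e-05 = 1 + j283.3.
Step 4 — H = 1.246e-05 - j0.00353.
Step 5 — Magnitude: |H| = 0.00353 (-49.0 dB); phase: φ = -89.8°.

|H| = 0.00353 (-49.0 dB), φ = -89.8°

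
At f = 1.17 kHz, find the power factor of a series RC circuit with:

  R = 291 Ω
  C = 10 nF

Step 1 — Angular frequency: ω = 2π·f = 2π·1170 = 7351 rad/s.
Step 2 — Component impedances:
  R: Z = R = 291 Ω
  C: Z = 1/(jωC) = -j/(ω·C) = 0 - j1.36e+04 Ω
Step 3 — Series combination: Z_total = R + C = 291 - j1.36e+04 Ω = 1.361e+04∠-88.8° Ω.
Step 4 — Power factor: PF = cos(φ) = Re(Z)/|Z| = 291/13606 = 0.02139.
Step 5 — Type: Im(Z) = -1.36e+04 ⇒ leading (phase φ = -88.8°).

PF = 0.02139 (leading, φ = -88.8°)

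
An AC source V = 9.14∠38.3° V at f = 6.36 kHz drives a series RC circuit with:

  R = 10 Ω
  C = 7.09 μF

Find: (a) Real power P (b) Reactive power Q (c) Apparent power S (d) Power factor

Step 1 — Angular frequency: ω = 2π·f = 2π·6360 = 3.996e+04 rad/s.
Step 2 — Component impedances:
  R: Z = R = 10 Ω
  C: Z = 1/(jωC) = -j/(ω·C) = 0 - j3.53 Ω
Step 3 — Series combination: Z_total = R + C = 10 - j3.53 Ω = 10.6∠-19.4° Ω.
Step 4 — Source phasor: V = 9.14∠38.3° V = 7.173 + j5.665 V.
Step 5 — Current: I = V / Z = 0.46 + j0.7288 A = 0.8619∠57.7° A.
Step 6 — Complex power: S = V·I* = 7.429 - j2.622 VA.
Step 7 — Real power: P = Re(S) = 7.429 W.
Step 8 — Reactive power: Q = Im(S) = -2.622 VAR.
Step 9 — Apparent power: |S| = 7.878 VA.
Step 10 — Power factor: PF = P/|S| = 0.943 (leading).

(a) P = 7.429 W  (b) Q = -2.622 VAR  (c) S = 7.878 VA  (d) PF = 0.943 (leading)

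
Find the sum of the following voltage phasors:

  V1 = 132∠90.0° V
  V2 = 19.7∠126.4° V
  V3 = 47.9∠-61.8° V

Step 1 — Convert each phasor to rectangular form:
  V1 = 132·(cos(90.0°) + j·sin(90.0°)) = 0 + j132 V
  V2 = 19.7·(cos(126.4°) + j·sin(126.4°)) = -11.69 + j15.86 V
  V3 = 47.9·(cos(-61.8°) + j·sin(-61.8°)) = 22.64 - j42.21 V
Step 2 — Sum components: V_total = 10.94 + j105.6 V.
Step 3 — Convert to polar: |V_total| = 106.2 V, ∠V_total = 84.1°.

V_total = 106.2∠84.1° V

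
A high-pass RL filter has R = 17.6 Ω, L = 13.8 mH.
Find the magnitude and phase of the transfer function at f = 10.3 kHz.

Step 1 — Angular frequency: ω = 2π·1.03e+04 = 6.472e+04 rad/s.
Step 2 — Transfer function: H(jω) = jωL/(R + jωL).
Step 3 — Numerator jωL = j·893.1; denominator R + jωL = 17.6 + j893.1.
Step 4 — H = 0.9996 + j0.0197.
Step 5 — Magnitude: |H| = 0.9998 (-0.0 dB); phase: φ = 1.1°.

|H| = 0.9998 (-0.0 dB), φ = 1.1°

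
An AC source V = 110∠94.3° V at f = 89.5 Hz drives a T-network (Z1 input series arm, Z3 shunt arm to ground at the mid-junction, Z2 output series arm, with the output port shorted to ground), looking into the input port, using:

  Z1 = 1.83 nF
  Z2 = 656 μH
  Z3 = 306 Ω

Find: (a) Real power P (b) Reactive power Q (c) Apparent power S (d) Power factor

Step 1 — Angular frequency: ω = 2π·f = 2π·89.5 = 562.3 rad/s.
Step 2 — Component impedances:
  Z1: Z = 1/(jωC) = -j/(ω·C) = 0 - j9.717e+05 Ω
  Z2: Z = jωL = j·562.3·0.000656 = 0 + j0.3689 Ω
  Z3: Z = R = 306 Ω
Step 3 — With the output port shorted to ground, the output series arm Z2 runs from the junction to ground; the shunt arm Z3 also runs from the junction to ground. They appear in parallel: Z3 || Z2 = 0.0004447 + j0.3689 Ω.
Step 4 — Series with input arm Z1: Z_in = Z1 + (Z3 || Z2) = 0 - j9.717e+05 Ω = 9.717e+05∠-90.0° Ω.
Step 5 — Source phasor: V = 110∠94.3° V = -8.248 + j109.7 V.
Step 6 — Current: I = V / Z = -0.0001129 - j8.488e-06 A = 0.0001132∠-175.7° A.
Step 7 — Complex power: S = V·I* = 0 - j0.01245 VA.
Step 8 — Real power: P = Re(S) = 0 W.
Step 9 — Reactive power: Q = Im(S) = -0.01245 VAR.
Step 10 — Apparent power: |S| = 0.01245 VA.
Step 11 — Power factor: PF = P/|S| = 0 (leading).

(a) P = 0 W  (b) Q = -0.01245 VAR  (c) S = 0.01245 VA  (d) PF = 0 (leading)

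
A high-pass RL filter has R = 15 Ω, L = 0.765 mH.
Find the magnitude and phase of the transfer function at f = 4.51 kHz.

Step 1 — Angular frequency: ω = 2π·4510 = 2.834e+04 rad/s.
Step 2 — Transfer function: H(jω) = jωL/(R + jωL).
Step 3 — Numerator jωL = j·21.68; denominator R + jωL = 15 + j21.68.
Step 4 — H = 0.6762 + j0.4679.
Step 5 — Magnitude: |H| = 0.8223 (-1.7 dB); phase: φ = 34.7°.

|H| = 0.8223 (-1.7 dB), φ = 34.7°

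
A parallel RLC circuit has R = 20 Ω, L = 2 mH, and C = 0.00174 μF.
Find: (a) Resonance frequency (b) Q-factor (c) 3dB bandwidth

Step 1 — Resonance: ω₀ = 1/√(LC) = 1/√(0.002·1.74e-09) = 5.361e+05 rad/s.
Step 2 — f₀ = ω₀/(2π) = 8.532e+04 Hz.
Step 3 — Parallel Q: Q = R/(ω₀L) = 20/(5.361e+05·0.002) = 0.01865.
Step 4 — Bandwidth: Δω = ω₀/Q = 2.874e+07 rad/s; BW = Δω/(2π) = 4.573e+06 Hz.

(a) f₀ = 8.532e+04 Hz  (b) Q = 0.01865  (c) BW = 4.573e+06 Hz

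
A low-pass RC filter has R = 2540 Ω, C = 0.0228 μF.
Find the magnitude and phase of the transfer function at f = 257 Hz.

Step 1 — Angular frequency: ω = 2π·257 = 1615 rad/s.
Step 2 — Transfer function: H(jω) = 1/(1 + jωRC).
Step 3 — Denominator: 1 + jωRC = 1 + j·1615·2540·2.28e-08 = 1 + j0.09352.
Step 4 — H = 0.9913 - j0.0927.
Step 5 — Magnitude: |H| = 0.9957 (-0.0 dB); phase: φ = -5.3°.

|H| = 0.9957 (-0.0 dB), φ = -5.3°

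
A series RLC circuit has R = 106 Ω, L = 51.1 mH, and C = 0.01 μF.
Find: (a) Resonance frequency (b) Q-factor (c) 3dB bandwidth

Step 1 — Resonance: ω₀ = 1/√(LC) = 1/√(0.0511·1e-08) = 4.424e+04 rad/s.
Step 2 — f₀ = ω₀/(2π) = 7041 Hz.
Step 3 — Series Q: Q = ω₀L/R = 4.424e+04·0.0511/106 = 21.33.
Step 4 — Bandwidth: Δω = ω₀/Q = 2074 rad/s; BW = Δω/(2π) = 330.1 Hz.

(a) f₀ = 7041 Hz  (b) Q = 21.33  (c) BW = 330.1 Hz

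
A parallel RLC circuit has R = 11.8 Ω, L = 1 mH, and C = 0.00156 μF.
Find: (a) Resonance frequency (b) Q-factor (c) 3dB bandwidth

Step 1 — Resonance: ω₀ = 1/√(LC) = 1/√(0.001·1.56e-09) = 8.006e+05 rad/s.
Step 2 — f₀ = ω₀/(2π) = 1.274e+05 Hz.
Step 3 — Parallel Q: Q = R/(ω₀L) = 11.8/(8.006e+05·0.001) = 0.01474.
Step 4 — Bandwidth: Δω = ω₀/Q = 5.432e+07 rad/s; BW = Δω/(2π) = 8.646e+06 Hz.

(a) f₀ = 1.274e+05 Hz  (b) Q = 0.01474  (c) BW = 8.646e+06 Hz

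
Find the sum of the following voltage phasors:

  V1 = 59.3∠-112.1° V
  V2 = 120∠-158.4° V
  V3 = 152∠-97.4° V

Step 1 — Convert each phasor to rectangular form:
  V1 = 59.3·(cos(-112.1°) + j·sin(-112.1°)) = -22.31 - j54.94 V
  V2 = 120·(cos(-158.4°) + j·sin(-158.4°)) = -111.6 - j44.17 V
  V3 = 152·(cos(-97.4°) + j·sin(-97.4°)) = -19.58 - j150.7 V
Step 2 — Sum components: V_total = -153.5 - j249.9 V.
Step 3 — Convert to polar: |V_total| = 293.2 V, ∠V_total = -121.6°.

V_total = 293.2∠-121.6° V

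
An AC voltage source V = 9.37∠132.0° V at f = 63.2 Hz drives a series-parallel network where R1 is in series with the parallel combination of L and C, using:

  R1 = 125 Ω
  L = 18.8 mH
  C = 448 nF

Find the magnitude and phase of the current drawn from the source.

Step 1 — Angular frequency: ω = 2π·f = 2π·63.2 = 397.1 rad/s.
Step 2 — Component impedances:
  R1: Z = R = 125 Ω
  L: Z = jωL = j·397.1·0.0188 = 0 + j7.465 Ω
  C: Z = 1/(jωC) = -j/(ω·C) = 0 - j5621 Ω
Step 3 — Parallel branch: L || C = 1/(1/L + 1/C) = 0 + j7.475 Ω.
Step 4 — Series with R1: Z_total = R1 + (L || C) = 125 + j7.475 Ω = 125.2∠3.4° Ω.
Step 5 — Source phasor: V = 9.37∠132.0° V = -6.27 + j6.963 V.
Step 6 — Ohm's law: I = V / Z_total = (-6.27 + j6.963) / (125 + j7.475) = -0.04666 + j0.0585 A.
Step 7 — Convert to polar: |I| = 0.07483 A, ∠I = 128.6°.

I = 0.07483∠128.6° A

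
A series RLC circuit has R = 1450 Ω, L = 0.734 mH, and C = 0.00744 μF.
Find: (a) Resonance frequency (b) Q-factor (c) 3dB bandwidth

Step 1 — Resonance: ω₀ = 1/√(LC) = 1/√(0.000734·7.44e-09) = 4.279e+05 rad/s.
Step 2 — f₀ = ω₀/(2π) = 6.811e+04 Hz.
Step 3 — Series Q: Q = ω₀L/R = 4.279e+05·0.000734/1450 = 0.2166.
Step 4 — Bandwidth: Δω = ω₀/Q = 1.975e+06 rad/s; BW = Δω/(2π) = 3.144e+05 Hz.

(a) f₀ = 6.811e+04 Hz  (b) Q = 0.2166  (c) BW = 3.144e+05 Hz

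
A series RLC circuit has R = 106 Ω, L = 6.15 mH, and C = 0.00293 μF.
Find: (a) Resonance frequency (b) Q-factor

Step 1 — Resonance condition Im(Z)=0 gives ω₀ = 1/√(LC).
Step 2 — ω₀ = 1/√(0.00615·2.93e-09) = 2.356e+05 rad/s.
Step 3 — f₀ = ω₀/(2π) = 3.749e+04 Hz.
Step 4 — Series Q: Q = ω₀L/R = 2.356e+05·0.00615/106 = 13.67.

(a) f₀ = 3.749e+04 Hz  (b) Q = 13.67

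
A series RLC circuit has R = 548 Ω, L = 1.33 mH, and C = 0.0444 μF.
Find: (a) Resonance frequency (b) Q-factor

Step 1 — Resonance condition Im(Z)=0 gives ω₀ = 1/√(LC).
Step 2 — ω₀ = 1/√(0.00133·4.44e-08) = 1.301e+05 rad/s.
Step 3 — f₀ = ω₀/(2π) = 2.071e+04 Hz.
Step 4 — Series Q: Q = ω₀L/R = 1.301e+05·0.00133/548 = 0.3158.

(a) f₀ = 2.071e+04 Hz  (b) Q = 0.3158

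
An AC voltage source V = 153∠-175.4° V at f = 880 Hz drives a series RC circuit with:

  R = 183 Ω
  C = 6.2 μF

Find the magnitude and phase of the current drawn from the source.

Step 1 — Angular frequency: ω = 2π·f = 2π·880 = 5529 rad/s.
Step 2 — Component impedances:
  R: Z = R = 183 Ω
  C: Z = 1/(jωC) = -j/(ω·C) = 0 - j29.17 Ω
Step 3 — Series combination: Z_total = R + C = 183 - j29.17 Ω = 185.3∠-9.1° Ω.
Step 4 — Source phasor: V = 153∠-175.4° V = -152.5 - j12.27 V.
Step 5 — Ohm's law: I = V / Z_total = (-152.5 - j12.27) / (183 - j29.17) = -0.8023 - j0.1949 A.
Step 6 — Convert to polar: |I| = 0.8256 A, ∠I = -166.3°.

I = 0.8256∠-166.3° A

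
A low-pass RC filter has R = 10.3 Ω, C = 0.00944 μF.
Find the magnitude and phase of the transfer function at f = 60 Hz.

Step 1 — Angular frequency: ω = 2π·60 = 377 rad/s.
Step 2 — Transfer function: H(jω) = 1/(1 + jωRC).
Step 3 — Denominator: 1 + jωRC = 1 + j·377·10.3·9.44e-09 = 1 + j3.666e-05.
Step 4 — H = 1 - j3.666e-05.
Step 5 — Magnitude: |H| = 1 (-0.0 dB); phase: φ = -0.0°.

|H| = 1 (-0.0 dB), φ = -0.0°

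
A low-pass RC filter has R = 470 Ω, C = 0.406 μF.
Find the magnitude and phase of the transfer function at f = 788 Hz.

Step 1 — Angular frequency: ω = 2π·788 = 4951 rad/s.
Step 2 — Transfer function: H(jω) = 1/(1 + jωRC).
Step 3 — Denominator: 1 + jωRC = 1 + j·4951·470·4.06e-07 = 1 + j0.9448.
Step 4 — H = 0.5284 - j0.4992.
Step 5 — Magnitude: |H| = 0.7269 (-2.8 dB); phase: φ = -43.4°.

|H| = 0.7269 (-2.8 dB), φ = -43.4°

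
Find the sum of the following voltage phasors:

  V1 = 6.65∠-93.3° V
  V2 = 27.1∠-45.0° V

Step 1 — Convert each phasor to rectangular form:
  V1 = 6.65·(cos(-93.3°) + j·sin(-93.3°)) = -0.3828 - j6.639 V
  V2 = 27.1·(cos(-45.0°) + j·sin(-45.0°)) = 19.16 - j19.16 V
Step 2 — Sum components: V_total = 18.78 - j25.8 V.
Step 3 — Convert to polar: |V_total| = 31.91 V, ∠V_total = -54.0°.

V_total = 31.91∠-54.0° V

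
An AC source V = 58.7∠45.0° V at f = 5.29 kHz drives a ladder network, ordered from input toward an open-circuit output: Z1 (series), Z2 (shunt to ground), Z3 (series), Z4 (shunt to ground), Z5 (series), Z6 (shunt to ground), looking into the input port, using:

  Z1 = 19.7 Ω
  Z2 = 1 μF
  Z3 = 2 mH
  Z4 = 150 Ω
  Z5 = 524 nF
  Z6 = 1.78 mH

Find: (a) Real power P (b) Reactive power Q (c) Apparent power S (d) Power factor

Step 1 — Angular frequency: ω = 2π·f = 2π·5290 = 3.324e+04 rad/s.
Step 2 — Component impedances:
  Z1: Z = R = 19.7 Ω
  Z2: Z = 1/(jωC) = -j/(ω·C) = 0 - j30.09 Ω
  Z3: Z = jωL = j·3.324e+04·0.002 = 0 + j66.48 Ω
  Z4: Z = R = 150 Ω
  Z5: Z = 1/(jωC) = -j/(ω·C) = 0 - j57.42 Ω
  Z6: Z = jωL = j·3.324e+04·0.00178 = 0 + j59.16 Ω
Step 3 — Ladder network (open output): work backward from the far end, alternating series and parallel combinations. Z_in = 19.71 - j53.82 Ω = 57.32∠-69.9° Ω.
Step 4 — Source phasor: V = 58.7∠45.0° V = 41.51 + j41.51 V.
Step 5 — Current: I = V / Z = -0.4309 + j0.9291 A = 1.024∠114.9° A.
Step 6 — Complex power: S = V·I* = 20.68 - j56.45 VA.
Step 7 — Real power: P = Re(S) = 20.68 W.
Step 8 — Reactive power: Q = Im(S) = -56.45 VAR.
Step 9 — Apparent power: |S| = 60.12 VA.
Step 10 — Power factor: PF = P/|S| = 0.3439 (leading).

(a) P = 20.68 W  (b) Q = -56.45 VAR  (c) S = 60.12 VA  (d) PF = 0.3439 (leading)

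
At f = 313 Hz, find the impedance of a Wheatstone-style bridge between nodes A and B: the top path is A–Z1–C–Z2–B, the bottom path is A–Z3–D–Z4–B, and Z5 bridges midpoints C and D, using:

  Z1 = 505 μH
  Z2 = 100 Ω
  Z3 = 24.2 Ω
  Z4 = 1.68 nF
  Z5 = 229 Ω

Step 1 — Angular frequency: ω = 2π·f = 2π·313 = 1967 rad/s.
Step 2 — Component impedances:
  Z1: Z = jωL = j·1967·0.000505 = 0 + j0.9932 Ω
  Z2: Z = R = 100 Ω
  Z3: Z = R = 24.2 Ω
  Z4: Z = 1/(jωC) = -j/(ω·C) = 0 - j3.027e+05 Ω
  Z5: Z = R = 229 Ω
Step 3 — Bridge requires nodal analysis (the Z5 bridge couples midpoints C and D, so the two paths cannot be reduced to a simple series/parallel combination). Setting node B to ground and injecting 1 A at node A, the 3-node admittance system at A, C, D solves to V_A = Z_AB = 100 + j0.9601 Ω = 100∠0.6° Ω.

Z = 100 + j0.9601 Ω = 100∠0.6° Ω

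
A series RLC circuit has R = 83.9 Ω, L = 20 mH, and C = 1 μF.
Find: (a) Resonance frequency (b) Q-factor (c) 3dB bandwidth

Step 1 — Resonance: ω₀ = 1/√(LC) = 1/√(0.02·1e-06) = 7071 rad/s.
Step 2 — f₀ = ω₀/(2π) = 1125 Hz.
Step 3 — Series Q: Q = ω₀L/R = 7071·0.02/83.9 = 1.686.
Step 4 — Bandwidth: Δω = ω₀/Q = 4195 rad/s; BW = Δω/(2π) = 667.7 Hz.

(a) f₀ = 1125 Hz  (b) Q = 1.686  (c) BW = 667.7 Hz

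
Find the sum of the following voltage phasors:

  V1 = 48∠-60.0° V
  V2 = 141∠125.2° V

Step 1 — Convert each phasor to rectangular form:
  V1 = 48·(cos(-60.0°) + j·sin(-60.0°)) = 24 - j41.57 V
  V2 = 141·(cos(125.2°) + j·sin(125.2°)) = -81.28 + j115.2 V
Step 2 — Sum components: V_total = -57.28 + j73.65 V.
Step 3 — Convert to polar: |V_total| = 93.3 V, ∠V_total = 127.9°.

V_total = 93.3∠127.9° V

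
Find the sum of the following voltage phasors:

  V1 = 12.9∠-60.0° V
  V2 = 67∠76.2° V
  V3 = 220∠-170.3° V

Step 1 — Convert each phasor to rectangular form:
  V1 = 12.9·(cos(-60.0°) + j·sin(-60.0°)) = 6.45 - j11.17 V
  V2 = 67·(cos(76.2°) + j·sin(76.2°)) = 15.98 + j65.07 V
  V3 = 220·(cos(-170.3°) + j·sin(-170.3°)) = -216.9 - j37.07 V
Step 2 — Sum components: V_total = -194.4 + j16.83 V.
Step 3 — Convert to polar: |V_total| = 195.1 V, ∠V_total = 175.1°.

V_total = 195.1∠175.1° V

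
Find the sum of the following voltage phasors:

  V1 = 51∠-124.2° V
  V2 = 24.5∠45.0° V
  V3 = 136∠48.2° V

Step 1 — Convert each phasor to rectangular form:
  V1 = 51·(cos(-124.2°) + j·sin(-124.2°)) = -28.67 - j42.18 V
  V2 = 24.5·(cos(45.0°) + j·sin(45.0°)) = 17.32 + j17.32 V
  V3 = 136·(cos(48.2°) + j·sin(48.2°)) = 90.65 + j101.4 V
Step 2 — Sum components: V_total = 79.31 + j76.53 V.
Step 3 — Convert to polar: |V_total| = 110.2 V, ∠V_total = 44.0°.

V_total = 110.2∠44.0° V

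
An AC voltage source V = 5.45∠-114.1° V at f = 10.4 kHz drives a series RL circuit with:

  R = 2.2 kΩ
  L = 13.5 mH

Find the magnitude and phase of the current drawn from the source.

Step 1 — Angular frequency: ω = 2π·f = 2π·1.04e+04 = 6.535e+04 rad/s.
Step 2 — Component impedances:
  R: Z = R = 2200 Ω
  L: Z = jωL = j·6.535e+04·0.0135 = 0 + j882.2 Ω
Step 3 — Series combination: Z_total = R + L = 2200 + j882.2 Ω = 2370∠21.8° Ω.
Step 4 — Source phasor: V = 5.45∠-114.1° V = -2.225 - j4.975 V.
Step 5 — Ohm's law: I = V / Z_total = (-2.225 - j4.975) / (2200 + j882.2) = -0.001653 - j0.001599 A.
Step 6 — Convert to polar: |I| = 0.002299 A, ∠I = -135.9°.

I = 0.002299∠-135.9° A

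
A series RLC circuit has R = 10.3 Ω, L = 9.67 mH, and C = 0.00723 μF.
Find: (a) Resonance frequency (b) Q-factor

Step 1 — Resonance condition Im(Z)=0 gives ω₀ = 1/√(LC).
Step 2 — ω₀ = 1/√(0.00967·7.23e-09) = 1.196e+05 rad/s.
Step 3 — f₀ = ω₀/(2π) = 1.903e+04 Hz.
Step 4 — Series Q: Q = ω₀L/R = 1.196e+05·0.00967/10.3 = 112.3.

(a) f₀ = 1.903e+04 Hz  (b) Q = 112.3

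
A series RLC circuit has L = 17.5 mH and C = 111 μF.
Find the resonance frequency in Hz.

Step 1 — Resonance condition Im(Z)=0 gives ω₀ = 1/√(LC).
Step 2 — ω₀ = 1/√(0.0175·0.000111) = 717.5 rad/s.
Step 3 — f₀ = ω₀/(2π) = 114.2 Hz.

f₀ = 114.2 Hz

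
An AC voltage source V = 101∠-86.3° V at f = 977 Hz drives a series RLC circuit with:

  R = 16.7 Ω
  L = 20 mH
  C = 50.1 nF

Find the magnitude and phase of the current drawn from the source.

Step 1 — Angular frequency: ω = 2π·f = 2π·977 = 6139 rad/s.
Step 2 — Component impedances:
  R: Z = R = 16.7 Ω
  L: Z = jωL = j·6139·0.02 = 0 + j122.8 Ω
  C: Z = 1/(jωC) = -j/(ω·C) = 0 - j3252 Ω
Step 3 — Series combination: Z_total = R + L + C = 16.7 - j3129 Ω = 3129∠-89.7° Ω.
Step 4 — Source phasor: V = 101∠-86.3° V = 6.518 - j100.8 V.
Step 5 — Ohm's law: I = V / Z_total = (6.518 - j100.8) / (16.7 - j3129) = 0.03222 + j0.001911 A.
Step 6 — Convert to polar: |I| = 0.03228 A, ∠I = 3.4°.

I = 0.03228∠3.4° A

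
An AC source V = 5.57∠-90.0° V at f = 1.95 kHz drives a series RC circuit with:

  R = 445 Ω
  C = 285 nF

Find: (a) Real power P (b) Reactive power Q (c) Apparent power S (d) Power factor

Step 1 — Angular frequency: ω = 2π·f = 2π·1950 = 1.225e+04 rad/s.
Step 2 — Component impedances:
  R: Z = R = 445 Ω
  C: Z = 1/(jωC) = -j/(ω·C) = 0 - j286.4 Ω
Step 3 — Series combination: Z_total = R + C = 445 - j286.4 Ω = 529.2∠-32.8° Ω.
Step 4 — Source phasor: V = 5.57∠-90.0° V = 0 - j5.57 V.
Step 5 — Current: I = V / Z = 0.005696 - j0.008851 A = 0.01053∠-57.2° A.
Step 6 — Complex power: S = V·I* = 0.0493 - j0.03173 VA.
Step 7 — Real power: P = Re(S) = 0.0493 W.
Step 8 — Reactive power: Q = Im(S) = -0.03173 VAR.
Step 9 — Apparent power: |S| = 0.05863 VA.
Step 10 — Power factor: PF = P/|S| = 0.8409 (leading).

(a) P = 0.0493 W  (b) Q = -0.03173 VAR  (c) S = 0.05863 VA  (d) PF = 0.8409 (leading)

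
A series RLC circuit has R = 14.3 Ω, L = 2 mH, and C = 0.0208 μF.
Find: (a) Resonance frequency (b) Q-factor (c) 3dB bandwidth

Step 1 — Resonance: ω₀ = 1/√(LC) = 1/√(0.002·2.08e-08) = 1.55e+05 rad/s.
Step 2 — f₀ = ω₀/(2π) = 2.468e+04 Hz.
Step 3 — Series Q: Q = ω₀L/R = 1.55e+05·0.002/14.3 = 21.68.
Step 4 — Bandwidth: Δω = ω₀/Q = 7150 rad/s; BW = Δω/(2π) = 1138 Hz.

(a) f₀ = 2.468e+04 Hz  (b) Q = 21.68  (c) BW = 1138 Hz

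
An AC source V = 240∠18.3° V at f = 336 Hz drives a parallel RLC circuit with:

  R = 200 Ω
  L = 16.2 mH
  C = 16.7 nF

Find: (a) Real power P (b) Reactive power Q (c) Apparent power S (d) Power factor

Step 1 — Angular frequency: ω = 2π·f = 2π·336 = 2111 rad/s.
Step 2 — Component impedances:
  R: Z = R = 200 Ω
  L: Z = jωL = j·2111·0.0162 = 0 + j34.2 Ω
  C: Z = 1/(jωC) = -j/(ω·C) = 0 - j2.836e+04 Ω
Step 3 — Parallel combination: 1/Z_total = 1/R + 1/L + 1/C; Z_total = 5.696 + j33.27 Ω = 33.75∠80.3° Ω.
Step 4 — Source phasor: V = 240∠18.3° V = 227.9 + j75.36 V.
Step 5 — Current: I = V / Z = 3.34 - j6.278 A = 7.111∠-62.0° A.
Step 6 — Complex power: S = V·I* = 288 + j1682 VA.
Step 7 — Real power: P = Re(S) = 288 W.
Step 8 — Reactive power: Q = Im(S) = 1682 VAR.
Step 9 — Apparent power: |S| = 1707 VA.
Step 10 — Power factor: PF = P/|S| = 0.1688 (lagging).

(a) P = 288 W  (b) Q = 1682 VAR  (c) S = 1707 VA  (d) PF = 0.1688 (lagging)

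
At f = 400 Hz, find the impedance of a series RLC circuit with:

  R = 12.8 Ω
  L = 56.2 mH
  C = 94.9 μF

Step 1 — Angular frequency: ω = 2π·f = 2π·400 = 2513 rad/s.
Step 2 — Component impedances:
  R: Z = R = 12.8 Ω
  L: Z = jωL = j·2513·0.0562 = 0 + j141.2 Ω
  C: Z = 1/(jωC) = -j/(ω·C) = 0 - j4.193 Ω
Step 3 — Series combination: Z_total = R + L + C = 12.8 + j137.1 Ω = 137.6∠84.7° Ω.

Z = 12.8 + j137.1 Ω = 137.6∠84.7° Ω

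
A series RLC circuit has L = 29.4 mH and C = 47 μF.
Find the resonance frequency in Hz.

Step 1 — Resonance condition Im(Z)=0 gives ω₀ = 1/√(LC).
Step 2 — ω₀ = 1/√(0.0294·4.7e-05) = 850.7 rad/s.
Step 3 — f₀ = ω₀/(2π) = 135.4 Hz.

f₀ = 135.4 Hz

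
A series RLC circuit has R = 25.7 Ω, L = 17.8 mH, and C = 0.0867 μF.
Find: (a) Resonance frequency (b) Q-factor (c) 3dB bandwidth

Step 1 — Resonance condition Im(Z)=0 gives ω₀ = 1/√(LC).
Step 2 — ω₀ = 1/√(0.0178·8.67e-08) = 2.546e+04 rad/s.
Step 3 — f₀ = ω₀/(2π) = 4051 Hz.
Step 4 — Series Q: Q = ω₀L/R = 2.546e+04·0.0178/25.7 = 17.63.
Step 5 — 3dB bandwidth: Δω = ω₀/Q = 1444 rad/s; BW = Δω/(2π) = 229.8 Hz.

(a) f₀ = 4051 Hz  (b) Q = 17.63  (c) BW = 229.8 Hz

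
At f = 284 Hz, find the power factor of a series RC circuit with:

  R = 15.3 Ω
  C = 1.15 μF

Step 1 — Angular frequency: ω = 2π·f = 2π·284 = 1784 rad/s.
Step 2 — Component impedances:
  R: Z = R = 15.3 Ω
  C: Z = 1/(jωC) = -j/(ω·C) = 0 - j487.3 Ω
Step 3 — Series combination: Z_total = R + C = 15.3 - j487.3 Ω = 487.5∠-88.2° Ω.
Step 4 — Power factor: PF = cos(φ) = Re(Z)/|Z| = 15.3/487.5 = 0.03138.
Step 5 — Type: Im(Z) = -487.3 ⇒ leading (phase φ = -88.2°).

PF = 0.03138 (leading, φ = -88.2°)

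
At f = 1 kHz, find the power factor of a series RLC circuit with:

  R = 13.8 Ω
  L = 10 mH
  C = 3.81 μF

Step 1 — Angular frequency: ω = 2π·f = 2π·1000 = 6283 rad/s.
Step 2 — Component impedances:
  R: Z = R = 13.8 Ω
  L: Z = jωL = j·6283·0.01 = 0 + j62.83 Ω
  C: Z = 1/(jωC) = -j/(ω·C) = 0 - j41.77 Ω
Step 3 — Series combination: Z_total = R + L + C = 13.8 + j21.06 Ω = 25.18∠56.8° Ω.
Step 4 — Power factor: PF = cos(φ) = Re(Z)/|Z| = 13.8/25.18 = 0.5481.
Step 5 — Type: Im(Z) = 21.06 ⇒ lagging (phase φ = 56.8°).

PF = 0.5481 (lagging, φ = 56.8°)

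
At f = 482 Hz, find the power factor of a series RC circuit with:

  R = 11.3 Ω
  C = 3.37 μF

Step 1 — Angular frequency: ω = 2π·f = 2π·482 = 3028 rad/s.
Step 2 — Component impedances:
  R: Z = R = 11.3 Ω
  C: Z = 1/(jωC) = -j/(ω·C) = 0 - j97.98 Ω
Step 3 — Series combination: Z_total = R + C = 11.3 - j97.98 Ω = 98.63∠-83.4° Ω.
Step 4 — Power factor: PF = cos(φ) = Re(Z)/|Z| = 11.3/98.63 = 0.1146.
Step 5 — Type: Im(Z) = -97.98 ⇒ leading (phase φ = -83.4°).

PF = 0.1146 (leading, φ = -83.4°)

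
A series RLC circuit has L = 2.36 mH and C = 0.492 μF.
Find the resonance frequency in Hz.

Step 1 — Resonance condition Im(Z)=0 gives ω₀ = 1/√(LC).
Step 2 — ω₀ = 1/√(0.00236·4.92e-07) = 2.935e+04 rad/s.
Step 3 — f₀ = ω₀/(2π) = 4671 Hz.

f₀ = 4671 Hz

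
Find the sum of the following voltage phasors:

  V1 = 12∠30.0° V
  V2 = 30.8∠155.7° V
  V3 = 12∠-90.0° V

Step 1 — Convert each phasor to rectangular form:
  V1 = 12·(cos(30.0°) + j·sin(30.0°)) = 10.39 + j6 V
  V2 = 30.8·(cos(155.7°) + j·sin(155.7°)) = -28.07 + j12.67 V
  V3 = 12·(cos(-90.0°) + j·sin(-90.0°)) = 0 - j12 V
Step 2 — Sum components: V_total = -17.68 + j6.675 V.
Step 3 — Convert to polar: |V_total| = 18.9 V, ∠V_total = 159.3°.

V_total = 18.9∠159.3° V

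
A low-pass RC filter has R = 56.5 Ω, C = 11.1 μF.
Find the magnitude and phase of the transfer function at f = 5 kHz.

Step 1 — Angular frequency: ω = 2π·5000 = 3.142e+04 rad/s.
Step 2 — Transfer function: H(jω) = 1/(1 + jωRC).
Step 3 — Denominator: 1 + jωRC = 1 + j·3.142e+04·56.5·1.11e-05 = 1 + j19.7.
Step 4 — H = 0.002569 - j0.05062.
Step 5 — Magnitude: |H| = 0.05069 (-25.9 dB); phase: φ = -87.1°.

|H| = 0.05069 (-25.9 dB), φ = -87.1°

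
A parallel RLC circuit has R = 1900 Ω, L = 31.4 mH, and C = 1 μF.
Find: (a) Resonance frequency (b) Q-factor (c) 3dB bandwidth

Step 1 — Resonance: ω₀ = 1/√(LC) = 1/√(0.0314·1e-06) = 5643 rad/s.
Step 2 — f₀ = ω₀/(2π) = 898.2 Hz.
Step 3 — Parallel Q: Q = R/(ω₀L) = 1900/(5643·0.0314) = 10.72.
Step 4 — Bandwidth: Δω = ω₀/Q = 526.3 rad/s; BW = Δω/(2π) = 83.77 Hz.

(a) f₀ = 898.2 Hz  (b) Q = 10.72  (c) BW = 83.77 Hz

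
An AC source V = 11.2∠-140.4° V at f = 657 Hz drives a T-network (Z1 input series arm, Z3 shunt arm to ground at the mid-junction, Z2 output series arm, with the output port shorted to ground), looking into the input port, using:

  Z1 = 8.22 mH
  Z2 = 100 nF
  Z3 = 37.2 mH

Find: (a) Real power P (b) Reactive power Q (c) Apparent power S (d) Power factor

Step 1 — Angular frequency: ω = 2π·f = 2π·657 = 4128 rad/s.
Step 2 — Component impedances:
  Z1: Z = jωL = j·4128·0.00822 = 0 + j33.93 Ω
  Z2: Z = 1/(jωC) = -j/(ω·C) = 0 - j2422 Ω
  Z3: Z = jωL = j·4128·0.0372 = 0 + j153.6 Ω
Step 3 — With the output port shorted to ground, the output series arm Z2 runs from the junction to ground; the shunt arm Z3 also runs from the junction to ground. They appear in parallel: Z3 || Z2 = 0 + j164 Ω.
Step 4 — Series with input arm Z1: Z_in = Z1 + (Z3 || Z2) = 0 + j197.9 Ω = 197.9∠90.0° Ω.
Step 5 — Source phasor: V = 11.2∠-140.4° V = -8.63 - j7.139 V.
Step 6 — Current: I = V / Z = -0.03608 + j0.04361 A = 0.0566∠129.6° A.
Step 7 — Complex power: S = V·I* = 0 + j0.6339 VA.
Step 8 — Real power: P = Re(S) = 0 W.
Step 9 — Reactive power: Q = Im(S) = 0.6339 VAR.
Step 10 — Apparent power: |S| = 0.6339 VA.
Step 11 — Power factor: PF = P/|S| = 0 (lagging).

(a) P = 0 W  (b) Q = 0.6339 VAR  (c) S = 0.6339 VA  (d) PF = 0 (lagging)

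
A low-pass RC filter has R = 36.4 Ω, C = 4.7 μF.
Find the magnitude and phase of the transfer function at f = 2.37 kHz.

Step 1 — Angular frequency: ω = 2π·2370 = 1.489e+04 rad/s.
Step 2 — Transfer function: H(jω) = 1/(1 + jωRC).
Step 3 — Denominator: 1 + jωRC = 1 + j·1.489e+04·36.4·4.7e-06 = 1 + j2.548.
Step 4 — H = 0.1335 - j0.3401.
Step 5 — Magnitude: |H| = 0.3654 (-8.7 dB); phase: φ = -68.6°.

|H| = 0.3654 (-8.7 dB), φ = -68.6°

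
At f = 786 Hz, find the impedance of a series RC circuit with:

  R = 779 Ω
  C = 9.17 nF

Step 1 — Angular frequency: ω = 2π·f = 2π·786 = 4939 rad/s.
Step 2 — Component impedances:
  R: Z = R = 779 Ω
  C: Z = 1/(jωC) = -j/(ω·C) = 0 - j2.208e+04 Ω
Step 3 — Series combination: Z_total = R + C = 779 - j2.208e+04 Ω = 2.21e+04∠-88.0° Ω.

Z = 779 - j2.208e+04 Ω = 2.21e+04∠-88.0° Ω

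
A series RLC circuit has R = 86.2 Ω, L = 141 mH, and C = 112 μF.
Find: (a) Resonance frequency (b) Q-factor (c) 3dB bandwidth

Step 1 — Resonance condition Im(Z)=0 gives ω₀ = 1/√(LC).
Step 2 — ω₀ = 1/√(0.141·0.000112) = 251.6 rad/s.
Step 3 — f₀ = ω₀/(2π) = 40.05 Hz.
Step 4 — Series Q: Q = ω₀L/R = 251.6·0.141/86.2 = 0.4116.
Step 5 — 3dB bandwidth: Δω = ω₀/Q = 611.3 rad/s; BW = Δω/(2π) = 97.3 Hz.

(a) f₀ = 40.05 Hz  (b) Q = 0.4116  (c) BW = 97.3 Hz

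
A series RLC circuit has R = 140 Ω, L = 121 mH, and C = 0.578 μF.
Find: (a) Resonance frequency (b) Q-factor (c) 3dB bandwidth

Step 1 — Resonance: ω₀ = 1/√(LC) = 1/√(0.121·5.78e-07) = 3781 rad/s.
Step 2 — f₀ = ω₀/(2π) = 601.8 Hz.
Step 3 — Series Q: Q = ω₀L/R = 3781·0.121/140 = 3.268.
Step 4 — Bandwidth: Δω = ω₀/Q = 1157 rad/s; BW = Δω/(2π) = 184.1 Hz.

(a) f₀ = 601.8 Hz  (b) Q = 3.268  (c) BW = 184.1 Hz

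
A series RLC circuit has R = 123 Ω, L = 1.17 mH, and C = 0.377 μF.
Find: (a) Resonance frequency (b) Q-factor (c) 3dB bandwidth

Step 1 — Resonance: ω₀ = 1/√(LC) = 1/√(0.00117·3.77e-07) = 4.761e+04 rad/s.
Step 2 — f₀ = ω₀/(2π) = 7578 Hz.
Step 3 — Series Q: Q = ω₀L/R = 4.761e+04·0.00117/123 = 0.4529.
Step 4 — Bandwidth: Δω = ω₀/Q = 1.051e+05 rad/s; BW = Δω/(2π) = 1.673e+04 Hz.

(a) f₀ = 7578 Hz  (b) Q = 0.4529  (c) BW = 1.673e+04 Hz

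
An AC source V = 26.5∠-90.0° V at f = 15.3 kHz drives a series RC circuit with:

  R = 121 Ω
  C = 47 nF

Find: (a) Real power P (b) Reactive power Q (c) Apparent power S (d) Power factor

Step 1 — Angular frequency: ω = 2π·f = 2π·1.53e+04 = 9.613e+04 rad/s.
Step 2 — Component impedances:
  R: Z = R = 121 Ω
  C: Z = 1/(jωC) = -j/(ω·C) = 0 - j221.3 Ω
Step 3 — Series combination: Z_total = R + C = 121 - j221.3 Ω = 252.2∠-61.3° Ω.
Step 4 — Source phasor: V = 26.5∠-90.0° V = 0 - j26.5 V.
Step 5 — Current: I = V / Z = 0.09218 - j0.0504 A = 0.1051∠-28.7° A.
Step 6 — Complex power: S = V·I* = 1.335 - j2.443 VA.
Step 7 — Real power: P = Re(S) = 1.335 W.
Step 8 — Reactive power: Q = Im(S) = -2.443 VAR.
Step 9 — Apparent power: |S| = 2.784 VA.
Step 10 — Power factor: PF = P/|S| = 0.4797 (leading).

(a) P = 1.335 W  (b) Q = -2.443 VAR  (c) S = 2.784 VA  (d) PF = 0.4797 (leading)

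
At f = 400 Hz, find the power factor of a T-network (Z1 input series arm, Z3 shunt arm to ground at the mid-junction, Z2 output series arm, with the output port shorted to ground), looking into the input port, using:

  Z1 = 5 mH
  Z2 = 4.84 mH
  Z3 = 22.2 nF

Step 1 — Angular frequency: ω = 2π·f = 2π·400 = 2513 rad/s.
Step 2 — Component impedances:
  Z1: Z = jωL = j·2513·0.005 = 0 + j12.57 Ω
  Z2: Z = jωL = j·2513·0.00484 = 0 + j12.16 Ω
  Z3: Z = 1/(jωC) = -j/(ω·C) = 0 - j1.792e+04 Ω
Step 3 — With the output port shorted to ground, the output series arm Z2 runs from the junction to ground; the shunt arm Z3 also runs from the junction to ground. They appear in parallel: Z3 || Z2 = 0 + j12.17 Ω.
Step 4 — Series with input arm Z1: Z_in = Z1 + (Z3 || Z2) = 0 + j24.74 Ω = 24.74∠90.0° Ω.
Step 5 — Power factor: PF = cos(φ) = Re(Z)/|Z| = 0/24.74 = 0.
Step 6 — Type: Im(Z) = 24.74 ⇒ lagging (phase φ = 90.0°).

PF = 0 (lagging, φ = 90.0°)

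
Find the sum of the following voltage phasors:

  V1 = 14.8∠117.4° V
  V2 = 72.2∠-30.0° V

Step 1 — Convert each phasor to rectangular form:
  V1 = 14.8·(cos(117.4°) + j·sin(117.4°)) = -6.811 + j13.14 V
  V2 = 72.2·(cos(-30.0°) + j·sin(-30.0°)) = 62.53 - j36.1 V
Step 2 — Sum components: V_total = 55.72 - j22.96 V.
Step 3 — Convert to polar: |V_total| = 60.26 V, ∠V_total = -22.4°.

V_total = 60.26∠-22.4° V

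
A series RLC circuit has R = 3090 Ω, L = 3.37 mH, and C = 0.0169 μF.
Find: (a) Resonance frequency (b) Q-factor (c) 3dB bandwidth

Step 1 — Resonance: ω₀ = 1/√(LC) = 1/√(0.00337·1.69e-08) = 1.325e+05 rad/s.
Step 2 — f₀ = ω₀/(2π) = 2.109e+04 Hz.
Step 3 — Series Q: Q = ω₀L/R = 1.325e+05·0.00337/3090 = 0.1445.
Step 4 — Bandwidth: Δω = ω₀/Q = 9.169e+05 rad/s; BW = Δω/(2π) = 1.459e+05 Hz.

(a) f₀ = 2.109e+04 Hz  (b) Q = 0.1445  (c) BW = 1.459e+05 Hz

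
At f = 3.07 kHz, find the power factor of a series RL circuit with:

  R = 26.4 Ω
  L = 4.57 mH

Step 1 — Angular frequency: ω = 2π·f = 2π·3070 = 1.929e+04 rad/s.
Step 2 — Component impedances:
  R: Z = R = 26.4 Ω
  L: Z = jωL = j·1.929e+04·0.00457 = 0 + j88.15 Ω
Step 3 — Series combination: Z_total = R + L = 26.4 + j88.15 Ω = 92.02∠73.3° Ω.
Step 4 — Power factor: PF = cos(φ) = Re(Z)/|Z| = 26.4/92.02 = 0.2869.
Step 5 — Type: Im(Z) = 88.15 ⇒ lagging (phase φ = 73.3°).

PF = 0.2869 (lagging, φ = 73.3°)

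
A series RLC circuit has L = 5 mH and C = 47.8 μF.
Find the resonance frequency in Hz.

Step 1 — Resonance condition Im(Z)=0 gives ω₀ = 1/√(LC).
Step 2 — ω₀ = 1/√(0.005·4.78e-05) = 2046 rad/s.
Step 3 — f₀ = ω₀/(2π) = 325.6 Hz.

f₀ = 325.6 Hz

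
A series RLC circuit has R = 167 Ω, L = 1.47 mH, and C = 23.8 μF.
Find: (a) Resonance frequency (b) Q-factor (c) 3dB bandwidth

Step 1 — Resonance: ω₀ = 1/√(LC) = 1/√(0.00147·2.38e-05) = 5346 rad/s.
Step 2 — f₀ = ω₀/(2π) = 850.9 Hz.
Step 3 — Series Q: Q = ω₀L/R = 5346·0.00147/167 = 0.04706.
Step 4 — Bandwidth: Δω = ω₀/Q = 1.136e+05 rad/s; BW = Δω/(2π) = 1.808e+04 Hz.

(a) f₀ = 850.9 Hz  (b) Q = 0.04706  (c) BW = 1.808e+04 Hz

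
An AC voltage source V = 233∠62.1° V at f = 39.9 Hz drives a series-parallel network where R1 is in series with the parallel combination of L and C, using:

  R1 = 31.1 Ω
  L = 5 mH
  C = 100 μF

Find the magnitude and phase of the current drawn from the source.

Step 1 — Angular frequency: ω = 2π·f = 2π·39.9 = 250.7 rad/s.
Step 2 — Component impedances:
  R1: Z = R = 31.1 Ω
  L: Z = jωL = j·250.7·0.005 = 0 + j1.253 Ω
  C: Z = 1/(jωC) = -j/(ω·C) = 0 - j39.89 Ω
Step 3 — Parallel branch: L || C = 1/(1/L + 1/C) = 0 + j1.294 Ω.
Step 4 — Series with R1: Z_total = R1 + (L || C) = 31.1 + j1.294 Ω = 31.13∠2.4° Ω.
Step 5 — Source phasor: V = 233∠62.1° V = 109 + j205.9 V.
Step 6 — Ohm's law: I = V / Z_total = (109 + j205.9) / (31.1 + j1.294) = 3.775 + j6.464 A.
Step 7 — Convert to polar: |I| = 7.485 A, ∠I = 59.7°.

I = 7.485∠59.7° A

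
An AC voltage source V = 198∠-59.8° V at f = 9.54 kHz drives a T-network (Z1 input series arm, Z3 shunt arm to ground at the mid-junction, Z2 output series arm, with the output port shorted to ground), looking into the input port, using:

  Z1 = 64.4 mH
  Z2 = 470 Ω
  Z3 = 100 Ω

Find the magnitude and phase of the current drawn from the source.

Step 1 — Angular frequency: ω = 2π·f = 2π·9540 = 5.994e+04 rad/s.
Step 2 — Component impedances:
  Z1: Z = jωL = j·5.994e+04·0.0644 = 0 + j3860 Ω
  Z2: Z = R = 470 Ω
  Z3: Z = R = 100 Ω
Step 3 — With the output port shorted to ground, the output series arm Z2 runs from the junction to ground; the shunt arm Z3 also runs from the junction to ground. They appear in parallel: Z3 || Z2 = 82.46 Ω.
Step 4 — Series with input arm Z1: Z_in = Z1 + (Z3 || Z2) = 82.46 + j3860 Ω = 3861∠88.8° Ω.
Step 5 — Source phasor: V = 198∠-59.8° V = 99.6 - j171.1 V.
Step 6 — Ohm's law: I = V / Z_total = (99.6 - j171.1) / (82.46 + j3860) = -0.04376 - j0.02674 A.
Step 7 — Convert to polar: |I| = 0.05128 A, ∠I = -148.6°.

I = 0.05128∠-148.6° A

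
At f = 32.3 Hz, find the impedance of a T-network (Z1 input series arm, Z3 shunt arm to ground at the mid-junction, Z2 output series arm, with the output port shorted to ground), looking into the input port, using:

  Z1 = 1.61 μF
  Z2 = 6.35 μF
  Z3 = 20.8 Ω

Step 1 — Angular frequency: ω = 2π·f = 2π·32.3 = 202.9 rad/s.
Step 2 — Component impedances:
  Z1: Z = 1/(jωC) = -j/(ω·C) = 0 - j3060 Ω
  Z2: Z = 1/(jωC) = -j/(ω·C) = 0 - j776 Ω
  Z3: Z = R = 20.8 Ω
Step 3 — With the output port shorted to ground, the output series arm Z2 runs from the junction to ground; the shunt arm Z3 also runs from the junction to ground. They appear in parallel: Z3 || Z2 = 20.79 - j0.5571 Ω.
Step 4 — Series with input arm Z1: Z_in = Z1 + (Z3 || Z2) = 20.79 - j3061 Ω = 3061∠-89.6° Ω.

Z = 20.79 - j3061 Ω = 3061∠-89.6° Ω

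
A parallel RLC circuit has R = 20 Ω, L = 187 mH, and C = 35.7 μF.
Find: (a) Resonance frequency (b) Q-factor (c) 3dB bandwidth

Step 1 — Resonance: ω₀ = 1/√(LC) = 1/√(0.187·3.57e-05) = 387 rad/s.
Step 2 — f₀ = ω₀/(2π) = 61.6 Hz.
Step 3 — Parallel Q: Q = R/(ω₀L) = 20/(387·0.187) = 0.2763.
Step 4 — Bandwidth: Δω = ω₀/Q = 1401 rad/s; BW = Δω/(2π) = 222.9 Hz.

(a) f₀ = 61.6 Hz  (b) Q = 0.2763  (c) BW = 222.9 Hz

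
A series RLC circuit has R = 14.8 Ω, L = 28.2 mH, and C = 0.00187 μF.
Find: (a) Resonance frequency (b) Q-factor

Step 1 — Resonance condition Im(Z)=0 gives ω₀ = 1/√(LC).
Step 2 — ω₀ = 1/√(0.0282·1.87e-09) = 1.377e+05 rad/s.
Step 3 — f₀ = ω₀/(2π) = 2.192e+04 Hz.
Step 4 — Series Q: Q = ω₀L/R = 1.377e+05·0.0282/14.8 = 262.4.

(a) f₀ = 2.192e+04 Hz  (b) Q = 262.4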